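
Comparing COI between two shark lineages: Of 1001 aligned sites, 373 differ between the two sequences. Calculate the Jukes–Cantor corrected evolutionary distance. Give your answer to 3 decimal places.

p = 373/1001 ≈ 0.372627.
d = −(3/4) ln(1 − 4p/3) = −0.75 ln(1 − 0.496836) = −0.75 ln(0.503164)
  = −0.75 × (-0.686839) = 0.515129 substitutions/site.

0.515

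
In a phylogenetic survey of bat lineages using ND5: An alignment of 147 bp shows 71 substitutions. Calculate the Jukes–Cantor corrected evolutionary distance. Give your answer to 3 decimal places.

p = 71/147 ≈ 0.482993.
d = −(3/4) ln(1 − 4p/3) = −0.75 ln(1 − 0.643991) = −0.75 ln(0.356009)
  = −0.75 × (-1.032799) = 0.774599 substitutions/site.

0.775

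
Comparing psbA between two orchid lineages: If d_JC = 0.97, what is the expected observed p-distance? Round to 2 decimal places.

0.54

p = (3/4)(1 − e^(−4d/3)) = 0.75 × (1 − e^(-1.293333)) = 0.75 × (1 − 0.274355) = 0.544234.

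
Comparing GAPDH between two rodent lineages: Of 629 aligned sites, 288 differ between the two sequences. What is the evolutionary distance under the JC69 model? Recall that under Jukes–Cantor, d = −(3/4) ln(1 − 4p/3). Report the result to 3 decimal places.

0.707

p = 288/629 ≈ 0.45787.
d = −(3/4) ln(1 − 4p/3) = −0.75 ln(1 − 0.610493) = −0.75 ln(0.389507)
  = −0.75 × (-0.942873) = 0.707155 substitutions/site.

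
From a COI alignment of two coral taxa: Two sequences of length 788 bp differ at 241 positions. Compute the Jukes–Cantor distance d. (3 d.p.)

0.393

p = 241/788 ≈ 0.305838.
d = −(3/4) ln(1 − 4p/3) = −0.75 ln(1 − 0.407784) = −0.75 ln(0.592216)
  = −0.75 × (-0.523884) = 0.392913 substitutions/site.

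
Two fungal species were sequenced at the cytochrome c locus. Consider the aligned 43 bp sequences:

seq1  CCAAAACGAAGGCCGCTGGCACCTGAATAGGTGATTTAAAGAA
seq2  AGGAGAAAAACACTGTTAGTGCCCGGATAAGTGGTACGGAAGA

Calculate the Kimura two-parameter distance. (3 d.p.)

Of 43 sites, 18 differences are transitions and 5 are transversions, so P = 18/43 ≈ 0.418605 and Q = 5/43 ≈ 0.116279.
Under the Kimura two-parameter model, d = −½ ln(1 − 2P − Q) − ¼ ln(1 − 2Q).
1 − 2P − Q = 0.046511, giving −½ ln(0.046511) = 1.534033.
1 − 2Q = 0.767442, giving −¼ ln(0.767442) = 0.066173.
d = 1.534033 + 0.066173 = 1.600206.

1.600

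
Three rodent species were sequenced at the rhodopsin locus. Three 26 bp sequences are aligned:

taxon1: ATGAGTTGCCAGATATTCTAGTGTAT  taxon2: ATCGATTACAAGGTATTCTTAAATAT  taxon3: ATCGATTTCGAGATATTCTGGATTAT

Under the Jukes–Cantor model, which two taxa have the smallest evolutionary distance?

taxon1–taxon2: 10/26 differ, p = 0.385, d = 0.539.
taxon1–taxon3: 8/26 differ, p = 0.308, d = 0.396.
taxon2–taxon3: 6/26 differ, p = 0.231, d = 0.276.
The smallest distance is between taxon2 and taxon3.

taxon2 and taxon3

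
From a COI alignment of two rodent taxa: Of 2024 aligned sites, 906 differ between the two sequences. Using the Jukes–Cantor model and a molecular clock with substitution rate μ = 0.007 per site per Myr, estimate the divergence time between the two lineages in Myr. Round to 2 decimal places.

48.67

p = 906/2024 ≈ 0.447628.
d = −(3/4) ln(1 − 4p/3) = −0.75 ln(1 − 0.596837) = −0.75 ln(0.403163)
  = −0.75 × (-0.908414) = 0.681311 substitutions/site.
Under a molecular clock d = 2μt, so t = d/(2μ) = 0.681311 / (2 × 0.007) = 48.67 Myr.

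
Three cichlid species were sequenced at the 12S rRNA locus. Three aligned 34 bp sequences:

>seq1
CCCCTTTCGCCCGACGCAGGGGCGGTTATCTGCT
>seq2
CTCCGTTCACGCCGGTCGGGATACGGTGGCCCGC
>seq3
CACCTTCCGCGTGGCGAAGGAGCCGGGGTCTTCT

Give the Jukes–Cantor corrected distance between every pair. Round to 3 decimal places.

d(seq1,seq2) = 1.150, d(seq1,seq3) = 0.477, d(seq2,seq3) = 0.918

seq1–seq2: 20/34 sites differ → p ≈ 0.588235, d = −0.75 ln(1 − 0.784313) = 1.150445 ≈ 1.150.
seq1–seq3: 12/34 sites differ → p ≈ 0.352941, d = −0.75 ln(1 − 0.470588) = 0.476991 ≈ 0.477.
seq2–seq3: 18/34 sites differ → p ≈ 0.529412, d = −0.75 ln(1 − 0.705883) = 0.917833 ≈ 0.918.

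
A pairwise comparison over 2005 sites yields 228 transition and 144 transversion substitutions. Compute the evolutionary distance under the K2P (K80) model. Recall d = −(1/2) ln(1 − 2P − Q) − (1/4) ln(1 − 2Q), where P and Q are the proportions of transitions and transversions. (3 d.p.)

0.217

P = 228/2005 ≈ 0.113716 and Q = 144/2005 ≈ 0.07182.
Under the Kimura two-parameter model, d = −½ ln(1 − 2P − Q) − ¼ ln(1 − 2Q).
1 − 2P − Q = 0.700748, giving −½ ln(0.700748) = 0.177803.
1 − 2Q = 0.85636, giving −¼ ln(0.85636) = 0.038766.
d = 0.177803 + 0.038766 = 0.216569.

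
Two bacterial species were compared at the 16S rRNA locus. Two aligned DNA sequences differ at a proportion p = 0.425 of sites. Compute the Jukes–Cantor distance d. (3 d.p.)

d = −(3/4) ln(1 − 4p/3) = −0.75 ln(1 − 0.566667) = −0.75 ln(0.433333)
  = −0.75 × (-0.836249) = 0.627187 substitutions/site.

0.627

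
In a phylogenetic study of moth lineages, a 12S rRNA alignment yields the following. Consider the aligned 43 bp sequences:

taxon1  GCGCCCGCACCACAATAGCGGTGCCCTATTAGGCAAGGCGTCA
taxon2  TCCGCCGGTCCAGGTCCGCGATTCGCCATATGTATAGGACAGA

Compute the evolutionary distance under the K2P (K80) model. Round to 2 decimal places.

Of 43 sites, 4 differences are transitions and 19 are transversions, so P = 4/43 ≈ 0.093023 and Q = 19/43 ≈ 0.44186.
Under the Kimura two-parameter model, d = −½ ln(1 − 2P − Q) − ¼ ln(1 − 2Q).
1 − 2P − Q = 0.372094, giving −½ ln(0.372094) = 0.494304.
1 − 2Q = 0.11628, giving −¼ ln(0.11628) = 0.537939.
d = 0.494304 + 0.537939 = 1.032243.

1.03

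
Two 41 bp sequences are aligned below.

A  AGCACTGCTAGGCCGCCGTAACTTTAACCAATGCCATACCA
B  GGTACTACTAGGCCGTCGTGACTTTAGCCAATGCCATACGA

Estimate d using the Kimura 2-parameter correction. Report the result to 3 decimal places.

Of 41 sites, 6 differences are transitions and 1 are transversions, so P = 6/41 ≈ 0.146341 and Q = 1/41 ≈ 0.02439.
Under the Kimura two-parameter model, d = −½ ln(1 − 2P − Q) − ¼ ln(1 − 2Q).
1 − 2P − Q = 0.682928, giving −½ ln(0.682928) = 0.190683.
1 − 2Q = 0.95122, giving −¼ ln(0.95122) = 0.012502.
d = 0.190683 + 0.012502 = 0.203185.

0.203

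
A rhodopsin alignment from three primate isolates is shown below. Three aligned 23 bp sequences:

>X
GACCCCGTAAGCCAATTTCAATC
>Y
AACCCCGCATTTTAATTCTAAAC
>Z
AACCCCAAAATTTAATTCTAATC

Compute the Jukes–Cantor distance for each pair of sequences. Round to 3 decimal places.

X–Y: 9/23 sites differ → p ≈ 0.391304, d = −0.75 ln(1 − 0.521739) = 0.553199 ≈ 0.553.
X–Z: 8/23 sites differ → p ≈ 0.347826, d = −0.75 ln(1 − 0.463768) = 0.467391 ≈ 0.467.
Y–Z: 4/23 sites differ → p ≈ 0.173913, d = −0.75 ln(1 − 0.231884) = 0.197861 ≈ 0.198.

d(X,Y) = 0.553, d(X,Z) = 0.467, d(Y,Z) = 0.198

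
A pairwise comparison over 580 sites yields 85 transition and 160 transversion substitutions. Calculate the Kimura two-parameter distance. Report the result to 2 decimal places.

0.62

P = 85/580 ≈ 0.146552 and Q = 160/580 ≈ 0.275862.
Under the Kimura two-parameter model, d = −½ ln(1 − 2P − Q) − ¼ ln(1 − 2Q).
1 − 2P − Q = 0.431034, giving −½ ln(0.431034) = 0.420784.
1 − 2Q = 0.448276, giving −¼ ln(0.448276) = 0.200587.
d = 0.420784 + 0.200587 = 0.621371.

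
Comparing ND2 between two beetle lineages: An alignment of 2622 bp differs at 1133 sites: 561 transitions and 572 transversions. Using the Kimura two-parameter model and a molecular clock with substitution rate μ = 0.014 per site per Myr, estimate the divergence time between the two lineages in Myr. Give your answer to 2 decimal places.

23.67

P = 561/2622 ≈ 0.213959 and Q = 572/2622 ≈ 0.218154.
Under the Kimura two-parameter model, d = −½ ln(1 − 2P − Q) − ¼ ln(1 − 2Q).
1 − 2P − Q = 0.353928, giving −½ ln(0.353928) = 0.519331.
1 − 2Q = 0.563692, giving −¼ ln(0.563692) = 0.143312.
d = 0.519331 + 0.143312 = 0.662643.
Under a molecular clock d = 2μt, so t = d/(2μ) = 0.662643 / (2 × 0.014) = 23.67 Myr.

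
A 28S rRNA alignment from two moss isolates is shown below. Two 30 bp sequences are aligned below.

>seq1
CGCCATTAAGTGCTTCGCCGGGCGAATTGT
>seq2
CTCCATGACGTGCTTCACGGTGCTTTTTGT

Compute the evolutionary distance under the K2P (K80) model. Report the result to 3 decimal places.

0.393

Of 30 sites, 1 differences are transitions and 8 are transversions, so P = 1/30 ≈ 0.033333 and Q = 8/30 ≈ 0.266667.
Under the Kimura two-parameter model, d = −½ ln(1 − 2P − Q) − ¼ ln(1 − 2Q).
1 − 2P − Q = 0.666667, giving −½ ln(0.666667) = 0.202732.
1 − 2Q = 0.466666, giving −¼ ln(0.466666) = 0.190535.
d = 0.202732 + 0.190535 = 0.393267.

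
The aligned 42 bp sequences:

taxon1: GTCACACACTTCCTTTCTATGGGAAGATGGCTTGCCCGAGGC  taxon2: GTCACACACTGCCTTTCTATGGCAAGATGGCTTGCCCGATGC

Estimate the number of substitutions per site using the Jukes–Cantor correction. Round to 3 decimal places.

The sequences differ at 3 of 42 sites (11, 23, 40), so p = 3/42 ≈ 0.071429.
d = −(3/4) ln(1 − 4p/3) = −0.75 ln(1 − 0.095239) = −0.75 ln(0.904761)
  = −0.75 × (-0.100084) = 0.075063 substitutions/site.

0.075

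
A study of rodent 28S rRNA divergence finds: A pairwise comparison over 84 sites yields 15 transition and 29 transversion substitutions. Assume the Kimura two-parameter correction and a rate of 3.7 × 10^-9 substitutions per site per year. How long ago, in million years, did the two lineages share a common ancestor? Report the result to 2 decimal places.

P = 15/84 ≈ 0.178571 and Q = 29/84 ≈ 0.345238.
Under the Kimura two-parameter model, d = −½ ln(1 − 2P − Q) − ¼ ln(1 − 2Q).
1 − 2P − Q = 0.29762, giving −½ ln(0.29762) = 0.605969.
1 − 2Q = 0.309524, giving −¼ ln(0.309524) = 0.293180.
d = 0.605969 + 0.293180 = 0.899149.
Under a molecular clock d = 2μt, so t = d/(2μ) = 0.899149 / (2 × 3.7 × 10^-9) = 121.51 million years.

121.51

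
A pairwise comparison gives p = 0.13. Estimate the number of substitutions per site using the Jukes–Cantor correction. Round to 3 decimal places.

0.143

d = −(3/4) ln(1 − 4p/3) = −0.75 ln(1 − 0.173333) = −0.75 ln(0.826667)
  = −0.75 × (-0.190353) = 0.142765 substitutions/site.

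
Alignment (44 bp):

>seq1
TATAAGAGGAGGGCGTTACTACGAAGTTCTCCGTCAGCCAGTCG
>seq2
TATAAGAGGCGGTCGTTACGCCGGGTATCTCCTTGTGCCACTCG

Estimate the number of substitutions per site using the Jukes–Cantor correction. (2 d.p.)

0.34

The sequences differ at 12 of 44 sites, so p = 12/44 ≈ 0.272727.
d = −(3/4) ln(1 − 4p/3) = −0.75 ln(1 − 0.363636) = −0.75 ln(0.636364)
  = −0.75 × (-0.451985) = 0.338989 substitutions/site.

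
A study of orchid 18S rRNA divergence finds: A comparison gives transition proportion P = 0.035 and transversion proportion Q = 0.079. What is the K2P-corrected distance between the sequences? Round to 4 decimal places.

0.1237

Under the Kimura two-parameter model, d = −½ ln(1 − 2P − Q) − ¼ ln(1 − 2Q).
1 − 2P − Q = 0.851, giving −½ ln(0.851) = 0.080672.
1 − 2Q = 0.842, giving −¼ ln(0.842) = 0.042994.
d = 0.080672 + 0.042994 = 0.123666.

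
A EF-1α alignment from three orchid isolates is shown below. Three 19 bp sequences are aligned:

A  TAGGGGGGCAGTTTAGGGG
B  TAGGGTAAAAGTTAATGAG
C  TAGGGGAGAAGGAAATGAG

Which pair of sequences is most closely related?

B and C

A–B: 7/19 differ, p = 0.368, d = 0.507.
A–C: 7/19 differ, p = 0.368, d = 0.507.
B–C: 4/19 differ, p = 0.211, d = 0.247.
The smallest distance is between B and C.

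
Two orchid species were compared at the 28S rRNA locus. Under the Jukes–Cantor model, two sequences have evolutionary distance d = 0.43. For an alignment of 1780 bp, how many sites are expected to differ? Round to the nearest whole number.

583

Invert JC69: p = (3/4)(1 − e^(−4d/3)) = 0.75 × (1 − e^(-0.573333)) = 0.75 × (1 − 0.563644) = 0.327267.
Expected differing sites = pL ≈ 0.327267 × 1780 = 582.53526 ≈ 583.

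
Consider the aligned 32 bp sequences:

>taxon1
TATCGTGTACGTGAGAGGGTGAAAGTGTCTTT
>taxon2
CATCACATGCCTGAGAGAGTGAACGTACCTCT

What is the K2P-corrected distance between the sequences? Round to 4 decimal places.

Of 32 sites, 9 differences are transitions and 2 are transversions, so P = 9/32 = 0.28125 and Q = 2/32 = 0.0625.
Under the Kimura two-parameter model, d = −½ ln(1 − 2P − Q) − ¼ ln(1 − 2Q).
1 − 2P − Q = 0.375, giving −½ ln(0.375) = 0.490415.
1 − 2Q = 0.875, giving −¼ ln(0.875) = 0.033383.
d = 0.490415 + 0.033383 = 0.523798.

0.5238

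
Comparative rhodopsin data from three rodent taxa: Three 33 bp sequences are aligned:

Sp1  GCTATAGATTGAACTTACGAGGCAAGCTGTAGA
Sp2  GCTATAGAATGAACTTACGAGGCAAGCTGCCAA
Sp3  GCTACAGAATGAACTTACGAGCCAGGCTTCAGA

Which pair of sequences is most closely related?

Sp1–Sp2: 4/33 differ, p = 0.121, d = 0.132.
Sp1–Sp3: 6/33 differ, p = 0.182, d = 0.208.
Sp2–Sp3: 6/33 differ, p = 0.182, d = 0.208.
The smallest distance is between Sp1 and Sp2.

Sp1 and Sp2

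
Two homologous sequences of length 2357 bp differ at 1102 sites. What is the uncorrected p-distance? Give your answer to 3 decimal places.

p = 1102/2357 = 0.467543… ≈ 0.468 (to 3 d.p.).

0.468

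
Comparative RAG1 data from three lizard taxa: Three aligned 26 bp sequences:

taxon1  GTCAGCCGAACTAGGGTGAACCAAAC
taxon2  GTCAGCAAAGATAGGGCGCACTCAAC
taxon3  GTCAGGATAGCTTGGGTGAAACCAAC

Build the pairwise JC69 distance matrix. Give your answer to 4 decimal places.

d(taxon1,taxon2) = 0.3961, d(taxon1,taxon3) = 0.3335, d(taxon2,taxon3) = 0.3961

taxon1–taxon2: 8/26 sites differ → p ≈ 0.307692, d = −0.75 ln(1 − 0.410256) = 0.396050 ≈ 0.3961.
taxon1–taxon3: 7/26 sites differ → p ≈ 0.269231, d = −0.75 ln(1 − 0.358975) = 0.333515 ≈ 0.3335.
taxon2–taxon3: 8/26 sites differ → p ≈ 0.307692, d = −0.75 ln(1 − 0.410256) = 0.396050 ≈ 0.3961.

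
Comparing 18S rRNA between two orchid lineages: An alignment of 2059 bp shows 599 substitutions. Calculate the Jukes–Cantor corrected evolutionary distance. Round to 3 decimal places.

p = 599/2059 ≈ 0.290918.
d = −(3/4) ln(1 − 4p/3) = −0.75 ln(1 − 0.387891) = −0.75 ln(0.612109)
  = −0.75 × (-0.490845) = 0.368134 substitutions/site.

0.368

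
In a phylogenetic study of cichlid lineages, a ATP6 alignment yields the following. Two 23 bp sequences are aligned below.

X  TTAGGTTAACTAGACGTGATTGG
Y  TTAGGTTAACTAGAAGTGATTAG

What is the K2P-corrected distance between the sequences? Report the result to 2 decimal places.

Of 23 sites, 1 differences are transitions and 1 are transversions, so P = 1/23 ≈ 0.043478 and Q = 1/23 ≈ 0.043478.
Under the Kimura two-parameter model, d = −½ ln(1 − 2P − Q) − ¼ ln(1 − 2Q).
1 − 2P − Q = 0.869566, giving −½ ln(0.869566) = 0.069881.
1 − 2Q = 0.913044, giving −¼ ln(0.913044) = 0.022743.
d = 0.069881 + 0.022743 = 0.092624.

0.09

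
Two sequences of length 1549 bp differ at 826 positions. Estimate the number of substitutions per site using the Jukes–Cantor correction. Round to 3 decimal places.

0.931

p = 826/1549 ≈ 0.533247.
d = −(3/4) ln(1 − 4p/3) = −0.75 ln(1 − 0.710996) = −0.75 ln(0.289004)
  = −0.75 × (-1.241315) = 0.930986 substitutions/site.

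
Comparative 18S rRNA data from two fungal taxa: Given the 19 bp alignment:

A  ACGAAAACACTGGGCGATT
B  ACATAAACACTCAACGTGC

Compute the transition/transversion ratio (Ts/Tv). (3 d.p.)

1.000

Transitions are A↔G and C↔T; transversions are all other mismatches.
Transitions: 4. Transversions: 4.
R = 4/4 = 1.000.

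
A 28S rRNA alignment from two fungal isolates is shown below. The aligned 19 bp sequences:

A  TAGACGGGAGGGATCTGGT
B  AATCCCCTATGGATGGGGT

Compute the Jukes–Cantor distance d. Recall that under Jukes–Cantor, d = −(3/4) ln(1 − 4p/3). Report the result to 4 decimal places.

0.7489

The sequences differ at 9 of 19 sites (1, 3, 4, 6, 7, 8, 10, 15, 16), so p = 9/19 ≈ 0.473684.
d = −(3/4) ln(1 − 4p/3) = −0.75 ln(1 − 0.631579) = −0.75 ln(0.368421)
  = −0.75 × (-0.998529) = 0.748897 substitutions/site.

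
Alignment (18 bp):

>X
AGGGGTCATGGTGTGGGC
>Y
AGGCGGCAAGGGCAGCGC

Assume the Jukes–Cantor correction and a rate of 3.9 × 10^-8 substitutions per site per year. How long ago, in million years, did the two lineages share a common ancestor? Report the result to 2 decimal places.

The sequences differ at 7 of 18 sites (4, 6, 9, 12, 13, 14, 16), so p = 7/18 ≈ 0.388889.
d = −(3/4) ln(1 − 4p/3) = −0.75 ln(1 − 0.518519) = −0.75 ln(0.481481)
  = −0.75 × (-0.730889) = 0.548167 substitutions/site.
Under a molecular clock d = 2μt, so t = d/(2μ) = 0.548167 / (2 × 3.9 × 10^-8) = 7.03 million years.

7.03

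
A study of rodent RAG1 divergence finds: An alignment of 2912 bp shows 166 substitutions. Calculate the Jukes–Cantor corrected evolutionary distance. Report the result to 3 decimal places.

0.059

p = 166/2912 ≈ 0.057005.
d = −(3/4) ln(1 − 4p/3) = −0.75 ln(1 − 0.076007) = −0.75 ln(0.923993)
  = −0.75 × (-0.079051) = 0.059288 substitutions/site.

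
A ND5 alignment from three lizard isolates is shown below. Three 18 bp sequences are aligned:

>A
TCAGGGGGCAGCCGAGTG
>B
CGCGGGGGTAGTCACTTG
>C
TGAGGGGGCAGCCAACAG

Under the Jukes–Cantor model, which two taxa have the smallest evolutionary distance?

A–B: 8/18 differ, p = 0.444, d = 0.673.
A–C: 4/18 differ, p = 0.222, d = 0.264.
B–C: 7/18 differ, p = 0.389, d = 0.548.
The smallest distance is between A and C.

A and C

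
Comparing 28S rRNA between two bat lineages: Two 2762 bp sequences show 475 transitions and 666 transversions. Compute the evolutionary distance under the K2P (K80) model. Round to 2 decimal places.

P = 475/2762 ≈ 0.171977 and Q = 666/2762 ≈ 0.24113.
Under the Kimura two-parameter model, d = −½ ln(1 − 2P − Q) − ¼ ln(1 − 2Q).
1 − 2P − Q = 0.414916, giving −½ ln(0.414916) = 0.439840.
1 − 2Q = 0.51774, giving −¼ ln(0.51774) = 0.164571.
d = 0.439840 + 0.164571 = 0.604411.

0.60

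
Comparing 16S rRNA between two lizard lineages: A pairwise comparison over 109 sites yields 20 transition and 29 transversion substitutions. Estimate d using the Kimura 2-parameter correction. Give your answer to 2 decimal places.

0.69

P = 20/109 ≈ 0.183486 and Q = 29/109 ≈ 0.266055.
Under the Kimura two-parameter model, d = −½ ln(1 − 2P − Q) − ¼ ln(1 − 2Q).
1 − 2P − Q = 0.366973, giving −½ ln(0.366973) = 0.501234.
1 − 2Q = 0.46789, giving −¼ ln(0.46789) = 0.189881.
d = 0.501234 + 0.189881 = 0.691115.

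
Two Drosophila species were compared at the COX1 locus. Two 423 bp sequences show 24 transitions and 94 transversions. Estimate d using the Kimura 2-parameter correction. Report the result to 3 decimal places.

0.351

P = 24/423 ≈ 0.056738 and Q = 94/423 ≈ 0.222222.
Under the Kimura two-parameter model, d = −½ ln(1 − 2P − Q) − ¼ ln(1 − 2Q).
1 − 2P − Q = 0.664302, giving −½ ln(0.664302) = 0.204509.
1 − 2Q = 0.555556, giving −¼ ln(0.555556) = 0.146946.
d = 0.204509 + 0.146946 = 0.351455.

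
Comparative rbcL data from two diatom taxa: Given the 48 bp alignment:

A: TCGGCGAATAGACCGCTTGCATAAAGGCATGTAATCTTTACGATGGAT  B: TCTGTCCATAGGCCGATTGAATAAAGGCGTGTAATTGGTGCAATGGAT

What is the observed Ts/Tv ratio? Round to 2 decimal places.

Transitions are A↔G and C↔T; transversions are all other mismatches.
Transitions: 6. Transversions: 7.
R = 6/7 = 0.857142… ≈ 0.86 (to 2 d.p.).

0.86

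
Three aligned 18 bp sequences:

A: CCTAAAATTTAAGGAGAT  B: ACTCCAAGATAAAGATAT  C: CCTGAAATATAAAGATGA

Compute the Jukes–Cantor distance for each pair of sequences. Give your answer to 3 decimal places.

A–B: 7/18 sites differ → p ≈ 0.388889, d = −0.75 ln(1 − 0.518519) = 0.548166 ≈ 0.548.
A–C: 6/18 sites differ → p ≈ 0.333333, d = −0.75 ln(1 − 0.444444) = 0.440839 ≈ 0.441.
B–C: 6/18 sites differ → p ≈ 0.333333, d = −0.75 ln(1 − 0.444444) = 0.440839 ≈ 0.441.

d(A,B) = 0.548, d(A,C) = 0.441, d(B,C) = 0.441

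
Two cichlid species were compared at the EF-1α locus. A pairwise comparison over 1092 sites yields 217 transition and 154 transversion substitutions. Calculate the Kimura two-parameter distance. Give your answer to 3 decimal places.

P = 217/1092 ≈ 0.198718 and Q = 154/1092 ≈ 0.141026.
Under the Kimura two-parameter model, d = −½ ln(1 − 2P − Q) − ¼ ln(1 − 2Q).
1 − 2P − Q = 0.461538, giving −½ ln(0.461538) = 0.386595.
1 − 2Q = 0.717948, giving −¼ ln(0.717948) = 0.082840.
d = 0.386595 + 0.082840 = 0.469435.

0.469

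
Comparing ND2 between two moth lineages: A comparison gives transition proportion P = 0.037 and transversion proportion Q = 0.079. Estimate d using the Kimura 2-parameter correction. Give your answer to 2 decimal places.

0.13

Under the Kimura two-parameter model, d = −½ ln(1 − 2P − Q) − ¼ ln(1 − 2Q).
1 − 2P − Q = 0.847, giving −½ ln(0.847) = 0.083027.
1 − 2Q = 0.842, giving −¼ ln(0.842) = 0.042994.
d = 0.083027 + 0.042994 = 0.126021.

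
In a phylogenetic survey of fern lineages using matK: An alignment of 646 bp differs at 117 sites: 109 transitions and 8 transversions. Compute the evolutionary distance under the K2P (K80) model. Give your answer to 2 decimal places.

P = 109/646 ≈ 0.168731 and Q = 8/646 ≈ 0.012384.
Under the Kimura two-parameter model, d = −½ ln(1 − 2P − Q) − ¼ ln(1 − 2Q).
1 − 2P − Q = 0.650154, giving −½ ln(0.650154) = 0.215273.
1 − 2Q = 0.975232, giving −¼ ln(0.975232) = 0.006270.
d = 0.215273 + 0.006270 = 0.221543.

0.22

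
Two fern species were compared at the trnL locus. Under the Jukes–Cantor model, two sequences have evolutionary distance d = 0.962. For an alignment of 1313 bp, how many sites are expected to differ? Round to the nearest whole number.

712

Invert JC69: p = (3/4)(1 − e^(−4d/3)) = 0.75 × (1 − e^(-1.282667)) = 0.75 × (1 − 0.277297) = 0.542027.
Expected differing sites = pL ≈ 0.542027 × 1313 = 711.681451 ≈ 712.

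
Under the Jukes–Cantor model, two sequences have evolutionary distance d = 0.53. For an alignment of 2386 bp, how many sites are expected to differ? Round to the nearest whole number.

907

Invert JC69: p = (3/4)(1 − e^(−4d/3)) = 0.75 × (1 − e^(-0.706667)) = 0.75 × (1 − 0.493286) = 0.380036.
Expected differing sites = pL ≈ 0.380036 × 2386 = 906.765896 ≈ 907.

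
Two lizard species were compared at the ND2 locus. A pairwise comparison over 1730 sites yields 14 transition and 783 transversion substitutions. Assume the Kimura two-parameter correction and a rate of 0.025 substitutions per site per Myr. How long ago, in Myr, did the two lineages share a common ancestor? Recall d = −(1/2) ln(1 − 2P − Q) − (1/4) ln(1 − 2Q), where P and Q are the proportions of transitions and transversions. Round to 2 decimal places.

18.11

P = 14/1730 ≈ 0.008092 and Q = 783/1730 ≈ 0.452601.
Under the Kimura two-parameter model, d = −½ ln(1 − 2P − Q) − ¼ ln(1 − 2Q).
1 − 2P − Q = 0.531215, giving −½ ln(0.531215) = 0.316294.
1 − 2Q = 0.094798, giving −¼ ln(0.094798) = 0.589002.
d = 0.316294 + 0.589002 = 0.905296.
Under a molecular clock d = 2μt, so t = d/(2μ) = 0.905296 / (2 × 0.025) = 18.11 Myr.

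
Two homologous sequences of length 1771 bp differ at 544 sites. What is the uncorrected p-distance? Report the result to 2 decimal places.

0.31

p = 544/1771 = 0.307171… ≈ 0.31 (to 2 d.p.).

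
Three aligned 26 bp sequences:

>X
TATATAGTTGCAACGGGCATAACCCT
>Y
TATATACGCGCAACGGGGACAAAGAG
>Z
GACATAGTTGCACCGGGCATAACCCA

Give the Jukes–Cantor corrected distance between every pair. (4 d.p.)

X–Y: 9/26 sites differ → p ≈ 0.346154, d = −0.75 ln(1 − 0.461539) = 0.464280 ≈ 0.4643.
X–Z: 4/26 sites differ → p ≈ 0.153846, d = −0.75 ln(1 − 0.205128) = 0.172181 ≈ 0.1722.
Y–Z: 12/26 sites differ → p ≈ 0.461538, d = −0.75 ln(1 − 0.615384) = 0.716632 ≈ 0.7166.

d(X,Y) = 0.4643, d(X,Z) = 0.1722, d(Y,Z) = 0.7166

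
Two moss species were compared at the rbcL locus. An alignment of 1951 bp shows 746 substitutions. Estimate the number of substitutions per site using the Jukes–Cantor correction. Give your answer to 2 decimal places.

p = 746/1951 ≈ 0.382368.
d = −(3/4) ln(1 − 4p/3) = −0.75 ln(1 − 0.509824) = −0.75 ln(0.490176)
  = −0.75 × (-0.712991) = 0.534743 substitutions/site.

0.53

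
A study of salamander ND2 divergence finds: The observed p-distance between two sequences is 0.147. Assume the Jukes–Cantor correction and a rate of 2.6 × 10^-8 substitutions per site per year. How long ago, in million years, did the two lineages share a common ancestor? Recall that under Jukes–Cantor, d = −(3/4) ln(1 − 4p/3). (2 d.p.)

d = −(3/4) ln(1 − 4p/3) = −0.75 ln(1 − 0.196) = −0.75 ln(0.804)
  = −0.75 × (-0.218156) = 0.163617 substitutions/site.
Under a molecular clock d = 2μt, so t = d/(2μ) = 0.163617 / (2 × 2.6 × 10^-8) = 3.15 million years.

3.15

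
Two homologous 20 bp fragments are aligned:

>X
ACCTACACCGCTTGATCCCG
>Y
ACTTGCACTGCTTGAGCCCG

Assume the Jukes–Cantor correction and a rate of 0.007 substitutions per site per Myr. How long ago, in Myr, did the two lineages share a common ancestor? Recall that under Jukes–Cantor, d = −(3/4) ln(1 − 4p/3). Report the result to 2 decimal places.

The sequences differ at 4 of 20 sites (3, 5, 9, 16), so p = 4/20 = 0.2.
d = −(3/4) ln(1 − 4p/3) = −0.75 ln(1 − 0.266667) = −0.75 ln(0.733333)
  = −0.75 × (-0.310155) = 0.232616 substitutions/site.
Under a molecular clock d = 2μt, so t = d/(2μ) = 0.232616 / (2 × 0.007) = 16.62 Myr.

16.62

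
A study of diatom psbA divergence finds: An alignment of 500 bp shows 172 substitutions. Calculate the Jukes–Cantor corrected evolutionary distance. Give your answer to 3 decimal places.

0.460

p = 172/500 = 0.344.
d = −(3/4) ln(1 − 4p/3) = −0.75 ln(1 − 0.458667) = −0.75 ln(0.541333)
  = −0.75 × (-0.613721) = 0.460291 substitutions/site.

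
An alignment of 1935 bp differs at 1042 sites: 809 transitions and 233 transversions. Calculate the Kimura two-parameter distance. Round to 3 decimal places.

P = 809/1935 ≈ 0.418088 and Q = 233/1935 ≈ 0.120413.
Under the Kimura two-parameter model, d = −½ ln(1 − 2P − Q) − ¼ ln(1 − 2Q).
1 − 2P − Q = 0.043411, giving −½ ln(0.043411) = 1.568521.
1 − 2Q = 0.759174, giving −¼ ln(0.759174) = 0.068881.
d = 1.568521 + 0.068881 = 1.637402.

1.637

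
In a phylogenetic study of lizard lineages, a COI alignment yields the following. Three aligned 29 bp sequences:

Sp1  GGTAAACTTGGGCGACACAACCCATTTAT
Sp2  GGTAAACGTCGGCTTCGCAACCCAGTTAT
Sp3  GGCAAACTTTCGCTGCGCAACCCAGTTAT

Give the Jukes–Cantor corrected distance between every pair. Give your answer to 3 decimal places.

d(Sp1,Sp2) = 0.242, d(Sp1,Sp3) = 0.291, d(Sp2,Sp3) = 0.196

Sp1–Sp2: 6/29 sites differ → p ≈ 0.206897, d = −0.75 ln(1 − 0.275863) = 0.242081 ≈ 0.242.
Sp1–Sp3: 7/29 sites differ → p ≈ 0.241379, d = −0.75 ln(1 − 0.321839) = 0.291278 ≈ 0.291.
Sp2–Sp3: 5/29 sites differ → p ≈ 0.172414, d = −0.75 ln(1 − 0.229885) = 0.195912 ≈ 0.196.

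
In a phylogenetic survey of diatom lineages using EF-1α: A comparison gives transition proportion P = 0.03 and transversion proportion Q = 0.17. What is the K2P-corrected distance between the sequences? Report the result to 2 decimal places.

Under the Kimura two-parameter model, d = −½ ln(1 − 2P − Q) − ¼ ln(1 − 2Q).
1 − 2P − Q = 0.77, giving −½ ln(0.77) = 0.130682.
1 − 2Q = 0.66, giving −¼ ln(0.66) = 0.103879.
d = 0.130682 + 0.103879 = 0.234561.

0.23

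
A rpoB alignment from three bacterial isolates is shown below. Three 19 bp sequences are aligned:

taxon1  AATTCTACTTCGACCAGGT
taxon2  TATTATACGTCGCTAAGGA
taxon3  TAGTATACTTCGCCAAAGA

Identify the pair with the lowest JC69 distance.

taxon1–taxon2: 7/19 differ, p = 0.368, d = 0.507.
taxon1–taxon3: 7/19 differ, p = 0.368, d = 0.507.
taxon2–taxon3: 4/19 differ, p = 0.211, d = 0.247.
The smallest distance is between taxon2 and taxon3.

taxon2 and taxon3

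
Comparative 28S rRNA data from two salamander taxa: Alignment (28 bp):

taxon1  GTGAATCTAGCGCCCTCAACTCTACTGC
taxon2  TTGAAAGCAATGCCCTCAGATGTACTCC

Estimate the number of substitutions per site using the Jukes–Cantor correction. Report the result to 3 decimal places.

The sequences differ at 10 of 28 sites (1, 6, 7, 8, 10, 11, 19, 20, 22, 27), so p = 10/28 ≈ 0.357143.
d = −(3/4) ln(1 − 4p/3) = −0.75 ln(1 − 0.476191) = −0.75 ln(0.523809)
  = −0.75 × (-0.646628) = 0.484971 substitutions/site.

0.485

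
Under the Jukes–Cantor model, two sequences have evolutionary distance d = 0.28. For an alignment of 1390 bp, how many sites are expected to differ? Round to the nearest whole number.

Invert JC69: p = (3/4)(1 − e^(−4d/3)) = 0.75 × (1 − e^(-0.373333)) = 0.75 × (1 − 0.688436) = 0.233673.
Expected differing sites = pL ≈ 0.233673 × 1390 = 324.80547 ≈ 325.

325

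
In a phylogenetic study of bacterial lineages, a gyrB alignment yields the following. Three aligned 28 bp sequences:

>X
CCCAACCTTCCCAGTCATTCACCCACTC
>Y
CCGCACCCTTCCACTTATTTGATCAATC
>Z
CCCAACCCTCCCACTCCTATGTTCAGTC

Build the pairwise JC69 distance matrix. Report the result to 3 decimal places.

X–Y: 11/28 sites differ → p ≈ 0.392857, d = −0.75 ln(1 − 0.523809) = 0.556452 ≈ 0.556.
X–Z: 9/28 sites differ → p ≈ 0.321429, d = −0.75 ln(1 − 0.428572) = 0.419713 ≈ 0.420.
Y–Z: 8/28 sites differ → p ≈ 0.285714, d = −0.75 ln(1 − 0.380952) = 0.359679 ≈ 0.360.

d(X,Y) = 0.556, d(X,Z) = 0.420, d(Y,Z) = 0.360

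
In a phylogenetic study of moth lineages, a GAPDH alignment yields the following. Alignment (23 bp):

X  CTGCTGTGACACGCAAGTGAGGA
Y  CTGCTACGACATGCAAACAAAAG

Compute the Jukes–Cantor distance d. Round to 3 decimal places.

0.553

The sequences differ at 9 of 23 sites (6, 7, 12, 17, 18, 19, 21, 22, 23), so p = 9/23 ≈ 0.391304.
d = −(3/4) ln(1 − 4p/3) = −0.75 ln(1 − 0.521739) = −0.75 ln(0.478261)
  = −0.75 × (-0.737599) = 0.553199 substitutions/site.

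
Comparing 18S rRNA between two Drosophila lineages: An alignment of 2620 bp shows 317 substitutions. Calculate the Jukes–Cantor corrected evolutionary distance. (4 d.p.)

0.1319

p = 317/2620 ≈ 0.120992.
d = −(3/4) ln(1 − 4p/3) = −0.75 ln(1 − 0.161323) = −0.75 ln(0.838677)
  = −0.75 × (-0.175930) = 0.131948 substitutions/site.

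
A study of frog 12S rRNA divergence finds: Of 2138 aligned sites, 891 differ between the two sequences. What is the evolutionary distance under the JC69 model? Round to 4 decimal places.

0.6084

p = 891/2138 ≈ 0.416745.
d = −(3/4) ln(1 − 4p/3) = −0.75 ln(1 − 0.55566) = −0.75 ln(0.44434)
  = −0.75 × (-0.811165) = 0.608374 substitutions/site.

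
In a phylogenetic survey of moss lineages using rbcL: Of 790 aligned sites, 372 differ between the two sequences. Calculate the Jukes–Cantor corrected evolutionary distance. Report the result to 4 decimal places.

0.7413

p = 372/790 ≈ 0.470886.
d = −(3/4) ln(1 − 4p/3) = −0.75 ln(1 − 0.627848) = −0.75 ln(0.372152)
  = −0.75 × (-0.988453) = 0.741340 substitutions/site.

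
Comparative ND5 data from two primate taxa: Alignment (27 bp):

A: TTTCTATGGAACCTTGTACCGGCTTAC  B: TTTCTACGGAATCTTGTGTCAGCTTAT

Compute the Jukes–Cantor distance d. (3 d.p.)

The sequences differ at 6 of 27 sites (7, 12, 18, 19, 21, 27), so p = 6/27 ≈ 0.222222.
d = −(3/4) ln(1 − 4p/3) = −0.75 ln(1 − 0.296296) = −0.75 ln(0.703704)
  = −0.75 × (-0.351397) = 0.263548 substitutions/site.

0.264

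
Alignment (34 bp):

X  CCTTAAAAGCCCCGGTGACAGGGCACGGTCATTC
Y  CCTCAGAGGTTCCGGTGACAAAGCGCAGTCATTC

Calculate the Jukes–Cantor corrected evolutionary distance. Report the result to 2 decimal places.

The sequences differ at 9 of 34 sites (4, 6, 8, 10, 11, 21, 22, 25, 27), so p = 9/34 ≈ 0.264706.
d = −(3/4) ln(1 − 4p/3) = −0.75 ln(1 − 0.352941) = −0.75 ln(0.647059)
  = −0.75 × (-0.435318) = 0.326489 substitutions/site.

0.33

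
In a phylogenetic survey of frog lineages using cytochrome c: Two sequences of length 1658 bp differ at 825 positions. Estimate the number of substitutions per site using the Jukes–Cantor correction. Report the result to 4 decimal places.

0.8168

p = 825/1658 ≈ 0.497587.
d = −(3/4) ln(1 − 4p/3) = −0.75 ln(1 − 0.663449) = −0.75 ln(0.336551)
  = −0.75 × (-1.089006) = 0.816755 substitutions/site.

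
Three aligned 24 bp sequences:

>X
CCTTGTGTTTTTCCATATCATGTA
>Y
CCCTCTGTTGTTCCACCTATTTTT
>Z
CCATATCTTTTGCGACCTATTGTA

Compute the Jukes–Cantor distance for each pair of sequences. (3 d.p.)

X–Y: 9/24 sites differ → p = 0.375, d = −0.75 ln(1 − 0.5) = 0.519860 ≈ 0.520.
X–Z: 9/24 sites differ → p = 0.375, d = −0.75 ln(1 − 0.5) = 0.519860 ≈ 0.520.
Y–Z: 8/24 sites differ → p ≈ 0.333333, d = −0.75 ln(1 − 0.444444) = 0.440839 ≈ 0.441.

d(X,Y) = 0.520, d(X,Z) = 0.520, d(Y,Z) = 0.441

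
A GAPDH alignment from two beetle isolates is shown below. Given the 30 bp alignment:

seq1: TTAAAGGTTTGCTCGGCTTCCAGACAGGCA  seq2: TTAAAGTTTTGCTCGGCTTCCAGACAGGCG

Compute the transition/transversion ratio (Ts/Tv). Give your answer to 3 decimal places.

Transitions are A↔G and C↔T; transversions are all other mismatches.
Transitions: 1. Transversions: 1.
R = 1/1 = 1.000.

1.000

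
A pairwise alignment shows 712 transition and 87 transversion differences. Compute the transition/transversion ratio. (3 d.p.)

8.184

R = 712/87 = 8.183908… ≈ 8.184 (to 3 d.p.).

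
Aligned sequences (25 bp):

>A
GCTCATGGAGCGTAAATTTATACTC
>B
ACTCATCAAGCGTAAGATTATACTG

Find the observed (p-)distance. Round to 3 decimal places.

0.240

The sequences differ at 6 of 25 positions (sites 1, 7, 8, 16, 17, 25).
p = 6/25 = 0.240.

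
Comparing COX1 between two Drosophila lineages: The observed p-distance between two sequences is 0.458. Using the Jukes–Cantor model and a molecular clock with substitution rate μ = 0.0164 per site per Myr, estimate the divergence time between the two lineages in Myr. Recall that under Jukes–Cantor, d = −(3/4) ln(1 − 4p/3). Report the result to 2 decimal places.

d = −(3/4) ln(1 − 4p/3) = −0.75 ln(1 − 0.610667) = −0.75 ln(0.389333)
  = −0.75 × (-0.943320) = 0.707490 substitutions/site.
Under a molecular clock d = 2μt, so t = d/(2μ) = 0.707490 / (2 × 0.0164) = 21.57 Myr.

21.57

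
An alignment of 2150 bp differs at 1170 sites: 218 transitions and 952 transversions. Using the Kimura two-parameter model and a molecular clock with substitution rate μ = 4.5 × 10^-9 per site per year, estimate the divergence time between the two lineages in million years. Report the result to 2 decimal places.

P = 218/2150 ≈ 0.101395 and Q = 952/2150 ≈ 0.442791.
Under the Kimura two-parameter model, d = −½ ln(1 − 2P − Q) − ¼ ln(1 − 2Q).
1 − 2P − Q = 0.354419, giving −½ ln(0.354419) = 0.518638.
1 − 2Q = 0.114418, giving −¼ ln(0.114418) = 0.541974.
d = 0.518638 + 0.541974 = 1.060612.
Under a molecular clock d = 2μt, so t = d/(2μ) = 1.060612 / (2 × 4.5 × 10^-9) = 117.85 million years.

117.85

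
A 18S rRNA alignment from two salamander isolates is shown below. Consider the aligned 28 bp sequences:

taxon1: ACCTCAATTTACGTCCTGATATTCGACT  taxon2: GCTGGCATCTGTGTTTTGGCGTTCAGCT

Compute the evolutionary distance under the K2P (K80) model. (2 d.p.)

Of 28 sites, 12 differences are transitions and 3 are transversions, so P = 12/28 ≈ 0.428571 and Q = 3/28 ≈ 0.107143.
Under the Kimura two-parameter model, d = −½ ln(1 − 2P − Q) − ¼ ln(1 − 2Q).
1 − 2P − Q = 0.035715, giving −½ ln(0.035715) = 1.666092.
1 − 2Q = 0.785714, giving −¼ ln(0.785714) = 0.060291.
d = 1.666092 + 0.060291 = 1.726383.

1.73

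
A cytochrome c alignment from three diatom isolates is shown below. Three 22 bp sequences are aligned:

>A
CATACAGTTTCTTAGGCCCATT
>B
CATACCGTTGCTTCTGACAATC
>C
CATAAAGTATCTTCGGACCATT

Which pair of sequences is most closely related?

A–B: 7/22 differ, p = 0.318, d = 0.414.
A–C: 4/22 differ, p = 0.182, d = 0.208.
B–C: 7/22 differ, p = 0.318, d = 0.414.
The smallest distance is between A and C.

A and C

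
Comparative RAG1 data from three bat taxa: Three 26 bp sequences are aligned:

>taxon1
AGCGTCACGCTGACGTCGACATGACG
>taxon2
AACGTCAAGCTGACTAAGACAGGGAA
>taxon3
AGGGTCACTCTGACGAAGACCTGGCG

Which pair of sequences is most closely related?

taxon1–taxon2: 9/26 differ, p = 0.346, d = 0.464.
taxon1–taxon3: 6/26 differ, p = 0.231, d = 0.276.
taxon2–taxon3: 9/26 differ, p = 0.346, d = 0.464.
The smallest distance is between taxon1 and taxon3.

taxon1 and taxon3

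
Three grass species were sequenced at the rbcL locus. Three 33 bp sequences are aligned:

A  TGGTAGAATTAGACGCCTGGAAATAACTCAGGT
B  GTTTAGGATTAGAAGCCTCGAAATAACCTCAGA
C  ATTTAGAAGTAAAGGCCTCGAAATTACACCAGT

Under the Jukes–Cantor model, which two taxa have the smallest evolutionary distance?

B and C

A–B: 11/33 differ, p = 0.333, d = 0.441.
A–C: 11/33 differ, p = 0.333, d = 0.441.
B–C: 9/33 differ, p = 0.273, d = 0.339.
The smallest distance is between B and C.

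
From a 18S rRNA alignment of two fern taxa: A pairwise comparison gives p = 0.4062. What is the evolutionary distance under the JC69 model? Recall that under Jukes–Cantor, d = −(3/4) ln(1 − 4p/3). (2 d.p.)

0.59

d = −(3/4) ln(1 − 4p/3) = −0.75 ln(1 − 0.5416) = −0.75 ln(0.4584)
  = −0.75 × (-0.780013) = 0.585010 substitutions/site.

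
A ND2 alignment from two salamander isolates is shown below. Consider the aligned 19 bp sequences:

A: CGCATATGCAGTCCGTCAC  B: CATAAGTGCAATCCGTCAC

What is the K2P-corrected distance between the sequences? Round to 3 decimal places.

Of 19 sites, 4 differences are transitions and 1 are transversions, so P = 4/19 ≈ 0.210526 and Q = 1/19 ≈ 0.052632.
Under the Kimura two-parameter model, d = −½ ln(1 − 2P − Q) − ¼ ln(1 − 2Q).
1 − 2P − Q = 0.526316, giving −½ ln(0.526316) = 0.320927.
1 − 2Q = 0.894736, giving −¼ ln(0.894736) = 0.027807.
d = 0.320927 + 0.027807 = 0.348734.

0.349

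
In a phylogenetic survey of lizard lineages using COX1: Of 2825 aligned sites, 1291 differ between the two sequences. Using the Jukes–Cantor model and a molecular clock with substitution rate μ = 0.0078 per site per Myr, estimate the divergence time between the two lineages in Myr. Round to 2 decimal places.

p = 1291/2825 ≈ 0.456991.
d = −(3/4) ln(1 − 4p/3) = −0.75 ln(1 − 0.609321) = −0.75 ln(0.390679)
  = −0.75 × (-0.939869) = 0.704902 substitutions/site.
Under a molecular clock d = 2μt, so t = d/(2μ) = 0.704902 / (2 × 0.0078) = 45.19 Myr.

45.19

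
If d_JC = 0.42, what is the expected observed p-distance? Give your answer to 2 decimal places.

0.32

p = (3/4)(1 − e^(−4d/3)) = 0.75 × (1 − e^(-0.56)) = 0.75 × (1 − 0.571209) = 0.321593.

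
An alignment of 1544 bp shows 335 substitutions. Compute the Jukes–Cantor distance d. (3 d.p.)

p = 335/1544 ≈ 0.216969.
d = −(3/4) ln(1 − 4p/3) = −0.75 ln(1 − 0.289292) = −0.75 ln(0.710708)
  = −0.75 × (-0.341494) = 0.256121 substitutions/site.

0.256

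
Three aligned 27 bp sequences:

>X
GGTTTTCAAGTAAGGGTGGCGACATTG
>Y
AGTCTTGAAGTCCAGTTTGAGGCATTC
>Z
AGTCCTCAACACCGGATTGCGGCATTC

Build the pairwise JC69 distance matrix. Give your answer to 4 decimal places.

X–Y: 11/27 sites differ → p ≈ 0.407407, d = −0.75 ln(1 − 0.543209) = 0.587647 ≈ 0.5876.
X–Z: 11/27 sites differ → p ≈ 0.407407, d = −0.75 ln(1 − 0.543209) = 0.587647 ≈ 0.5876.
Y–Z: 7/27 sites differ → p ≈ 0.259259, d = −0.75 ln(1 − 0.345679) = 0.318118 ≈ 0.3181.

d(X,Y) = 0.5876, d(X,Z) = 0.5876, d(Y,Z) = 0.3181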